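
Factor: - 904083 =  - 3^1*301361^1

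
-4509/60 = -76 + 17/20 = - 75.15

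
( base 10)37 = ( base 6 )101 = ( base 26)1B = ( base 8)45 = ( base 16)25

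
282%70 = 2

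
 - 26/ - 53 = 26/53 = 0.49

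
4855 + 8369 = 13224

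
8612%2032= 484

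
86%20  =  6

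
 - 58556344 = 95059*( - 616 )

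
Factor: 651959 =7^1*11^1*8467^1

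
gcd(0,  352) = 352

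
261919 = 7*37417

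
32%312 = 32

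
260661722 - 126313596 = 134348126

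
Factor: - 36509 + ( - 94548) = -83^1*1579^1 = - 131057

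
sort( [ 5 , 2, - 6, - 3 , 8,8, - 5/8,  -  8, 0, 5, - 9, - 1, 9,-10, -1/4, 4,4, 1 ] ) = [ - 10, - 9, - 8,- 6, - 3, - 1, - 5/8,- 1/4,0,1, 2,4,  4, 5, 5, 8 , 8, 9 ] 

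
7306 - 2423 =4883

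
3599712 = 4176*862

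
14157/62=14157/62 = 228.34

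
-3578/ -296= 12 + 13/148 = 12.09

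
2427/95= 25 + 52/95 = 25.55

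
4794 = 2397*2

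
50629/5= 50629/5  =  10125.80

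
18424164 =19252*957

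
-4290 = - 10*429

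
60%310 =60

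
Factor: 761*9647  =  7341367= 11^1 * 761^1*877^1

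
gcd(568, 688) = 8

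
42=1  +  41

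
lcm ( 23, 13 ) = 299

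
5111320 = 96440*53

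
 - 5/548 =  - 5/548 = -  0.01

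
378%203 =175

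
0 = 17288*0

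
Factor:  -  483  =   - 3^1*7^1*23^1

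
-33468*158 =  - 5287944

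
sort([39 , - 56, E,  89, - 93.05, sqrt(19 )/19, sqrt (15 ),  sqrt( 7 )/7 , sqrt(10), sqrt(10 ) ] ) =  [ - 93.05 , - 56, sqrt( 19 ) /19, sqrt( 7) /7,E, sqrt(10), sqrt( 10 ),  sqrt(15),39,  89]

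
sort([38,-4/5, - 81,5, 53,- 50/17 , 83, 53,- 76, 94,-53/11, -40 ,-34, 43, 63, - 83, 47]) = [ - 83  ,  -  81, - 76, - 40, - 34,- 53/11,-50/17, -4/5, 5, 38,43, 47,53, 53, 63,83, 94]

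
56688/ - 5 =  - 11338 + 2/5 = - 11337.60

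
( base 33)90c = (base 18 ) 1c53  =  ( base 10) 9813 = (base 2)10011001010101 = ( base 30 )ar3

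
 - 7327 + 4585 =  - 2742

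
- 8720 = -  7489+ - 1231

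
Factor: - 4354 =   -  2^1*7^1 * 311^1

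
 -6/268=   -  1+ 131/134 = -0.02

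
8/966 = 4/483=0.01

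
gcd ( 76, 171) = 19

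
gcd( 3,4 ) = 1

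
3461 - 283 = 3178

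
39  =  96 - 57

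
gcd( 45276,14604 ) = 12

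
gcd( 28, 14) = 14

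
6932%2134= 530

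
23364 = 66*354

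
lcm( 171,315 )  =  5985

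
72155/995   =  14431/199 = 72.52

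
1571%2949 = 1571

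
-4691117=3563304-8254421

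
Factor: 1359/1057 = 3^2*7^( - 1)  =  9/7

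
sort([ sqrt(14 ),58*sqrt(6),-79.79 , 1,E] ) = [  -  79.79 , 1,E,sqrt(14), 58* sqrt(6) ] 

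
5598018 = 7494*747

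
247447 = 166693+80754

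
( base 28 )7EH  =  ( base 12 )34B5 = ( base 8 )13411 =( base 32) 5O9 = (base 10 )5897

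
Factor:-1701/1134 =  - 3/2 = -2^ ( - 1)*3^1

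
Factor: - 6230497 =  - 7^2*13^1*9781^1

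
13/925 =13/925 = 0.01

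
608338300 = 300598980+307739320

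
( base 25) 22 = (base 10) 52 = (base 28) 1O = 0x34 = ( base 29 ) 1n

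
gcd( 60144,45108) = 15036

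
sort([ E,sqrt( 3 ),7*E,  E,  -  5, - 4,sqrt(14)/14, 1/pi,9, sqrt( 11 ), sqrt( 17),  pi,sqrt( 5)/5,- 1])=[- 5, - 4,-1, sqrt( 14 )/14, 1/pi, sqrt( 5)/5,sqrt(3 ),  E, E,pi, sqrt( 11 ),sqrt(17),  9, 7*E] 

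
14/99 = 14/99 = 0.14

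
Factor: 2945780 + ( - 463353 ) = 41^1*191^1*317^1 = 2482427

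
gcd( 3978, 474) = 6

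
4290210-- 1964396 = 6254606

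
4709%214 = 1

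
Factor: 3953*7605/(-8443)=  - 3^2*5^1* 13^2*59^1 *67^1 *8443^ (-1) = -30062565/8443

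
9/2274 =3/758= 0.00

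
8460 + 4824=13284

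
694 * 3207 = 2225658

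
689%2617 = 689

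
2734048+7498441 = 10232489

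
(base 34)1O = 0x3A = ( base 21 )2g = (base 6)134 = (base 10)58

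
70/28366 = 35/14183= 0.00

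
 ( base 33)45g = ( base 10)4537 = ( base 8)10671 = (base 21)a61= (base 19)CAF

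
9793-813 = 8980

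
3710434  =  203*18278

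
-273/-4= 68 + 1/4=68.25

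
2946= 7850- 4904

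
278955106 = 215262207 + 63692899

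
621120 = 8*77640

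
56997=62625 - 5628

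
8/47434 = 4/23717  =  0.00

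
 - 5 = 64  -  69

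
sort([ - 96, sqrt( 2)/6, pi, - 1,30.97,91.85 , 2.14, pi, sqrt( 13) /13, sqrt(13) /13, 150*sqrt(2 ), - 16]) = [-96, - 16, - 1, sqrt(2 ) /6, sqrt ( 13) /13, sqrt( 13 ) /13,2.14,pi, pi,30.97, 91.85, 150*sqrt(2 )]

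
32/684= 8/171 = 0.05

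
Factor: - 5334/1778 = - 3^1 = - 3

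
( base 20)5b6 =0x8B2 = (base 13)1023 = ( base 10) 2226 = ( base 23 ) 44i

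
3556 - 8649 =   -  5093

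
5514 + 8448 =13962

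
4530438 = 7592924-3062486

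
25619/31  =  25619/31 = 826.42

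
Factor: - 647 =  - 647^1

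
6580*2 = 13160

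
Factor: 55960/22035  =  2^3 * 3^( - 1 )*13^( - 1)*113^(- 1 )*1399^1  =  11192/4407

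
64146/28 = 32073/14 = 2290.93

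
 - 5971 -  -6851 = 880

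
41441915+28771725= 70213640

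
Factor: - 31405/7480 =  - 2^( - 3)*17^(-1)*571^1 = - 571/136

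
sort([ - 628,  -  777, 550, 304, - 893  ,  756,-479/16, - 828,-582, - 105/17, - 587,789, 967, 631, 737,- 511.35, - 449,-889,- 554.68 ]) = [ - 893, - 889, - 828 , - 777, - 628,- 587 , - 582, - 554.68, - 511.35, - 449,-479/16, - 105/17 , 304,550, 631, 737,756 , 789, 967]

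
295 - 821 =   -  526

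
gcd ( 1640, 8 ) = 8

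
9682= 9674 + 8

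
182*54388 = 9898616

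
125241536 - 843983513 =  - 718741977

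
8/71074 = 4/35537 = 0.00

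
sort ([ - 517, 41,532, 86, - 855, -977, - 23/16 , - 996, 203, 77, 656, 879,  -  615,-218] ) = [ - 996, - 977, - 855, - 615, - 517,  -  218,  -  23/16,41, 77, 86, 203, 532, 656,879 ]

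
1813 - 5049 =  - 3236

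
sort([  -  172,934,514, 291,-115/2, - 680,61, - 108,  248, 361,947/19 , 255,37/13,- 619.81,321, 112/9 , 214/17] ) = [ - 680  , - 619.81, - 172, - 108 , - 115/2,37/13,112/9 , 214/17,947/19, 61 , 248, 255  ,  291, 321, 361, 514 , 934 ]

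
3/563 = 3/563 = 0.01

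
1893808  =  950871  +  942937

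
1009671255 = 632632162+377039093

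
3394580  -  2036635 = 1357945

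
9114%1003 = 87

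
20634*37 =763458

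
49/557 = 49/557 = 0.09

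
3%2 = 1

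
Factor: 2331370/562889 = 2^1*5^1*37^1 * 41^(- 1 )*6301^1*13729^( - 1 ) 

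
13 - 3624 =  - 3611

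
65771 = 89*739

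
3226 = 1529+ 1697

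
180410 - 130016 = 50394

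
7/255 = 7/255 =0.03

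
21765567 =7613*2859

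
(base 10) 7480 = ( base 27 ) A71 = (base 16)1d38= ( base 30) 89a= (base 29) 8PR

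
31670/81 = 390+80/81 = 390.99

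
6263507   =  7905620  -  1642113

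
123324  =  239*516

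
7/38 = 7/38= 0.18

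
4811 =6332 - 1521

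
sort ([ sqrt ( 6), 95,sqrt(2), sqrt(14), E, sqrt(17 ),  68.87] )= [sqrt(2), sqrt(6),E, sqrt (14 ), sqrt ( 17 ), 68.87, 95 ]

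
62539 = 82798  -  20259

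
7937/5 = 1587+ 2/5 = 1587.40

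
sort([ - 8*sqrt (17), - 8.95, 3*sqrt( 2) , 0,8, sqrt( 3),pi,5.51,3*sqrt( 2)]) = [-8*sqrt( 17),  -  8.95,0,sqrt( 3),pi,3*sqrt( 2) , 3*sqrt( 2 ),5.51, 8]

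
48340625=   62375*775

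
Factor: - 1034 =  - 2^1*11^1*47^1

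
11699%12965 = 11699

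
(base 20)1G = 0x24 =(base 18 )20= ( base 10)36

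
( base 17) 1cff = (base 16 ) 21CB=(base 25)dl1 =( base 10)8651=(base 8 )20713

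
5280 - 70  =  5210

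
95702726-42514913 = 53187813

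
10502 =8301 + 2201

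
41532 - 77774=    - 36242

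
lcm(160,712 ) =14240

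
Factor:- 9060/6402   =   - 1510/1067 =- 2^1*5^1*11^( - 1)*97^( - 1) * 151^1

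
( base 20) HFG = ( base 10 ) 7116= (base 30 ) 7r6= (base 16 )1bcc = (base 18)13H6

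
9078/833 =10+ 44/49 = 10.90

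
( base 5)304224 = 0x26D3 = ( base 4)2123103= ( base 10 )9939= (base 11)7516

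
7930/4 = 3965/2 = 1982.50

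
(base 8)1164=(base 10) 628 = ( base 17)22G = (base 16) 274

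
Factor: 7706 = 2^1*3853^1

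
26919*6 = 161514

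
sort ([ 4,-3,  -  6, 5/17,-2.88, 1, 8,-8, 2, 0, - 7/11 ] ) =[ - 8, -6, - 3,- 2.88,- 7/11, 0, 5/17, 1, 2, 4, 8 ] 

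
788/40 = 19 + 7/10 = 19.70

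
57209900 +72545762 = 129755662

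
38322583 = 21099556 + 17223027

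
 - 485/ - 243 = 485/243 =2.00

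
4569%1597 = 1375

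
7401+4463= 11864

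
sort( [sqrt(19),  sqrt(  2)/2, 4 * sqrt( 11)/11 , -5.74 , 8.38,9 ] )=[-5.74,sqrt ( 2)/2, 4  *  sqrt( 11 )/11, sqrt(19),  8.38 , 9 ]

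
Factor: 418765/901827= 3^( - 3) * 5^1*61^1*127^( - 1 )*263^ ( - 1)*1373^1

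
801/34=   23+19/34 = 23.56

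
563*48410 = 27254830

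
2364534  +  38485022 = 40849556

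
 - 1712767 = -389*4403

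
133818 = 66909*2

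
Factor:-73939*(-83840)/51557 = 6199045760/51557 = 2^7*5^1 * 11^( -1)* 43^(- 1)  *  109^(-1)*131^1*73939^1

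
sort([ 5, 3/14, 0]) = [0, 3/14,5]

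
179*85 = 15215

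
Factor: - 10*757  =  -2^1 * 5^1 * 757^1= - 7570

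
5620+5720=11340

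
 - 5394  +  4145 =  - 1249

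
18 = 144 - 126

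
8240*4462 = 36766880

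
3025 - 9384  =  -6359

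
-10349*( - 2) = 20698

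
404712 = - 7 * ( - 57816)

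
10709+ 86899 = 97608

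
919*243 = 223317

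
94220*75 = 7066500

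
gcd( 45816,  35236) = 92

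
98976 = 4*24744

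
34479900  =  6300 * 5473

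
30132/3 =10044=10044.00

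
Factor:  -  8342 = -2^1*43^1*97^1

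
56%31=25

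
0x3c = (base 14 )44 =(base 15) 40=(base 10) 60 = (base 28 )24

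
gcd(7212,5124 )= 12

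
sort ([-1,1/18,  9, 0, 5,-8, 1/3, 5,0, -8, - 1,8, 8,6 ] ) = [ - 8,-8, - 1, - 1, 0 , 0, 1/18,1/3, 5,  5,6, 8, 8, 9 ]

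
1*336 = 336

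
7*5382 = 37674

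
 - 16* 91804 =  - 1468864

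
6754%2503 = 1748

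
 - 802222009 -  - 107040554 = -695181455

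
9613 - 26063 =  - 16450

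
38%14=10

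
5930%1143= 215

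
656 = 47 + 609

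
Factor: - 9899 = -19^1 * 521^1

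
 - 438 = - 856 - - 418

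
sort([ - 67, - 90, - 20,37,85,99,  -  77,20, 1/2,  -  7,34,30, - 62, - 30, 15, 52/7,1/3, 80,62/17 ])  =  [ -90, - 77, - 67, -62, - 30, - 20, - 7,1/3, 1/2,62/17,52/7, 15,20,30,  34,37,80,  85,99]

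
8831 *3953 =34908943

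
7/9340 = 7/9340 = 0.00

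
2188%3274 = 2188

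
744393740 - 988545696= - 244151956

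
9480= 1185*8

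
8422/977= 8 + 606/977 = 8.62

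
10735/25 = 429+2/5 = 429.40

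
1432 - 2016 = -584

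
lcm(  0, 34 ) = 0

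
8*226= 1808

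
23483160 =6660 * 3526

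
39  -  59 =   -  20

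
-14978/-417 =14978/417 =35.92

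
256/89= 256/89 = 2.88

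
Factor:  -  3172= - 2^2*13^1*61^1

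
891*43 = 38313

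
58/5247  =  58/5247=0.01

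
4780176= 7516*636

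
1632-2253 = -621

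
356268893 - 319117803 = 37151090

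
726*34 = 24684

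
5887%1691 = 814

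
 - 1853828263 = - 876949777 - 976878486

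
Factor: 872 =2^3*109^1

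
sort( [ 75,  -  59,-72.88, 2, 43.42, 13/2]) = [-72.88,-59, 2, 13/2,43.42,75] 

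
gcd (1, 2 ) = 1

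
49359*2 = 98718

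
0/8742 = 0 = 0.00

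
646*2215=1430890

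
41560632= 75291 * 552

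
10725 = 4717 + 6008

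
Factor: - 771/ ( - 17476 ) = 3/68 = 2^(  -  2 )*3^1*17^( - 1) 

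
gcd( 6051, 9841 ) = 1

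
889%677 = 212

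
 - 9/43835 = - 1 + 43826/43835 =-  0.00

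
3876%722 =266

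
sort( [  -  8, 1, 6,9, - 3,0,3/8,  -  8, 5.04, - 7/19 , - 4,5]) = [ - 8, - 8, - 4 ,  -  3, - 7/19, 0,3/8 , 1,  5, 5.04,6, 9 ] 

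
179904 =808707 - 628803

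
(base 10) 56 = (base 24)28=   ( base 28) 20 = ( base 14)40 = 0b111000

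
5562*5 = 27810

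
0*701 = 0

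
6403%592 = 483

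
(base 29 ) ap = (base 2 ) 100111011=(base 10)315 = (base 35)90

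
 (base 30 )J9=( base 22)147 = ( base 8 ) 1103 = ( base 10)579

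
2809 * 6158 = 17297822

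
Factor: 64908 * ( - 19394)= - 2^3*3^3*601^1 * 9697^1 = -1258825752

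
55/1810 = 11/362 = 0.03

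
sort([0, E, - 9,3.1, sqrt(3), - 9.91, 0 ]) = [-9.91, - 9, 0,0, sqrt(3) , E,3.1]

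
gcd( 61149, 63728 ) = 1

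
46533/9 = 15511/3 = 5170.33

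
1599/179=1599/179= 8.93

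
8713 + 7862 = 16575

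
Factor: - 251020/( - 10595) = 2^2 * 7^1*11^1*13^( - 1) =308/13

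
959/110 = 959/110= 8.72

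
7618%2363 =529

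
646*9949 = 6427054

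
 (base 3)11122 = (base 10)125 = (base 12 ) A5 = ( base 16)7D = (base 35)3k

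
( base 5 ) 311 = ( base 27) 30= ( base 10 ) 81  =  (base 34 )2d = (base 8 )121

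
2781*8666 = 24100146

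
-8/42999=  - 8/42999 = - 0.00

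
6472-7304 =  - 832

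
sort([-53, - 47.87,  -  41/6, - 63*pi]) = [ - 63*pi,-53, - 47.87, - 41/6] 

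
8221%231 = 136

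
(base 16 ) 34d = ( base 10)845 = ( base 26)16D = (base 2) 1101001101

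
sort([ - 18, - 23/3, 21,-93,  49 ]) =[ - 93, - 18, - 23/3,21,49]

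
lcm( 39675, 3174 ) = 79350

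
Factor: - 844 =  - 2^2*211^1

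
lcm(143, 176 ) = 2288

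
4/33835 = 4/33835 = 0.00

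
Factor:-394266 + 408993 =3^1*4909^1 =14727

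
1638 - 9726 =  - 8088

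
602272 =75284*8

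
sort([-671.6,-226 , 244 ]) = [ - 671.6, - 226,244]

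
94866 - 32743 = 62123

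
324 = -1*(-324) 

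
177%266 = 177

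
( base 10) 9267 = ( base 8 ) 22063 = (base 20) 1337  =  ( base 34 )80J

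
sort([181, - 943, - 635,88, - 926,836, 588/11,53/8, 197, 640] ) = [ - 943, - 926,-635, 53/8, 588/11,  88, 181, 197, 640, 836] 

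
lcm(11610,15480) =46440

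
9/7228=9/7228 = 0.00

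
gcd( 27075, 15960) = 285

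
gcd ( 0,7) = 7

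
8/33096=1/4137 = 0.00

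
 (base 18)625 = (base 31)221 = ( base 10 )1985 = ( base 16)7c1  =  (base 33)1r5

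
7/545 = 7/545 = 0.01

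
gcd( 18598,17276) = 2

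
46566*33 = 1536678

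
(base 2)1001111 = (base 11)72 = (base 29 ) 2l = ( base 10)79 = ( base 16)4F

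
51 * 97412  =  4968012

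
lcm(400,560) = 2800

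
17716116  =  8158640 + 9557476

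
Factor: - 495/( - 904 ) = 2^( - 3 )*3^2*5^1*11^1  *  113^(  -  1) 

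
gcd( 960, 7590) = 30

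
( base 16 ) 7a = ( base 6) 322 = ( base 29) 46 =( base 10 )122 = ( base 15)82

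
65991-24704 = 41287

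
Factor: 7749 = 3^3*7^1*41^1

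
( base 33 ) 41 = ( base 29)4H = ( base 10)133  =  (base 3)11221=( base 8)205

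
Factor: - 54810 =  - 2^1*3^3*5^1*7^1 * 29^1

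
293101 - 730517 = -437416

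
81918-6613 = 75305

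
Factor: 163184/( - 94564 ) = - 868/503 = - 2^2*7^1 * 31^1*503^ ( - 1)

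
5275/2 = 5275/2 =2637.50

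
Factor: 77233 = 13^2*457^1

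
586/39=15+1/39 = 15.03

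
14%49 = 14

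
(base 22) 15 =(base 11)25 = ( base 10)27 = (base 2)11011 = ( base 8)33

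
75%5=0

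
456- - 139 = 595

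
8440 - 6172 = 2268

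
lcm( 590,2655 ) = 5310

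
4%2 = 0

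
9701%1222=1147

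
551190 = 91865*6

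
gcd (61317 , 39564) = 9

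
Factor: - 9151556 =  - 2^2 *541^1*4229^1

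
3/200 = 3/200 = 0.01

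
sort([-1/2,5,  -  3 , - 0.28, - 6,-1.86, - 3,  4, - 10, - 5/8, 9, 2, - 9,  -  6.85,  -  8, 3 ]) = [ -10, - 9, - 8,-6.85, - 6 , - 3, - 3, - 1.86, - 5/8, - 1/2, - 0.28,  2, 3, 4,5, 9 ] 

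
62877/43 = 62877/43 = 1462.26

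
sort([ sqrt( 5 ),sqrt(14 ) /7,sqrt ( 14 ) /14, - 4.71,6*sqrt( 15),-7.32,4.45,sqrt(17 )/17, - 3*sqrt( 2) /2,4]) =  [ - 7.32 ,- 4.71,-3*sqrt(2)/2, sqrt(17)/17,sqrt( 14 ) /14, sqrt( 14) /7,sqrt(5), 4,4.45, 6*sqrt( 15)]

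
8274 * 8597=71131578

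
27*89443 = 2414961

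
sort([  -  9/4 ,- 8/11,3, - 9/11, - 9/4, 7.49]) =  [ - 9/4, - 9/4, - 9/11, - 8/11,3,  7.49]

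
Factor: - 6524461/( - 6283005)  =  3^(-1 )*5^(-1)*239^1 * 27299^1*418867^( - 1) 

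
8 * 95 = 760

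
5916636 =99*59764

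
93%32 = 29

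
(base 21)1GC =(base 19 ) 23A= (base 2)1100010101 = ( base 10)789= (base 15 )379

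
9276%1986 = 1332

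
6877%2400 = 2077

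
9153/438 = 20 + 131/146 = 20.90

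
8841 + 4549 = 13390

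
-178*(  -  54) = 9612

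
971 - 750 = 221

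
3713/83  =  3713/83 = 44.73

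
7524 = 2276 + 5248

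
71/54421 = 71/54421 = 0.00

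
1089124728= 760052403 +329072325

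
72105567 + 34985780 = 107091347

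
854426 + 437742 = 1292168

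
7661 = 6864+797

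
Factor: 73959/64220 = 2^(-2 ) * 3^1*5^ ( - 1)*13^ ( - 2)*19^( - 1)*89^1 * 277^1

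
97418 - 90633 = 6785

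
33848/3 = 11282+2/3 = 11282.67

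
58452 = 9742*6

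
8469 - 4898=3571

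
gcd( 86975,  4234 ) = 1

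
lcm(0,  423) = 0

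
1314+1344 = 2658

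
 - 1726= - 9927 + 8201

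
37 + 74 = 111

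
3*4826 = 14478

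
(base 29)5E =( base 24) 6f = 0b10011111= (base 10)159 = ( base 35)4J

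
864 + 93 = 957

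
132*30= 3960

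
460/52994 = 230/26497 = 0.01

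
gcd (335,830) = 5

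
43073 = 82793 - 39720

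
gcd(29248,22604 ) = 4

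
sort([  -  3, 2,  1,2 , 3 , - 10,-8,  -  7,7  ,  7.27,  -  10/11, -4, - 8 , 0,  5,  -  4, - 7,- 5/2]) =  [  -  10,-8, - 8, - 7, - 7, - 4, - 4, - 3, - 5/2 ,  -  10/11,0,1  ,  2, 2, 3,  5,  7, 7.27 ]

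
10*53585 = 535850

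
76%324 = 76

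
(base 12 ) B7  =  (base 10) 139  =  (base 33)47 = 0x8b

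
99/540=11/60= 0.18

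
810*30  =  24300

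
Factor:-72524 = - 2^2*18131^1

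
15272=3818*4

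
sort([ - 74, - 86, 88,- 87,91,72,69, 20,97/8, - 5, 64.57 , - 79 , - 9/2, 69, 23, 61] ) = [  -  87,- 86, - 79, - 74, - 5, - 9/2, 97/8,20,23 , 61 , 64.57,69,  69, 72, 88, 91]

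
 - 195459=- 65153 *3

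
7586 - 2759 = 4827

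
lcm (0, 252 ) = 0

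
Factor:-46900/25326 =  - 2^1*3^ ( - 3)  *5^2 = - 50/27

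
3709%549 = 415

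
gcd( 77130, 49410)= 90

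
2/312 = 1/156 = 0.01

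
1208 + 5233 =6441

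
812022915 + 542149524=1354172439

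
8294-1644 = 6650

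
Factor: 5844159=3^2*127^1*5113^1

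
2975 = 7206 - 4231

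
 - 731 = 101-832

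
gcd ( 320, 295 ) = 5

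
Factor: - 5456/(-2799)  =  2^4* 3^( - 2)*  11^1*31^1 * 311^ ( - 1)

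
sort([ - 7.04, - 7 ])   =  [ - 7.04, - 7] 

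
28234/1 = 28234 = 28234.00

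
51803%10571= 9519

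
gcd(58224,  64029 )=3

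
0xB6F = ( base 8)5557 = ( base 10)2927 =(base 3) 11000102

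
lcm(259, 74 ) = 518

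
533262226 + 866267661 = 1399529887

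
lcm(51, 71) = 3621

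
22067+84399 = 106466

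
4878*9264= 45189792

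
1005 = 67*15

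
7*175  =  1225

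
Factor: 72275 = 5^2*7^2*59^1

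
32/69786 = 16/34893 = 0.00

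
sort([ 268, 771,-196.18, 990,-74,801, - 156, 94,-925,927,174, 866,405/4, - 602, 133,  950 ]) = [ - 925, - 602, - 196.18,-156, - 74,  94, 405/4,133,174, 268, 771,801, 866,  927, 950,990]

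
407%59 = 53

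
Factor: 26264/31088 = 2^( - 1 )*7^2*29^(-1 ) = 49/58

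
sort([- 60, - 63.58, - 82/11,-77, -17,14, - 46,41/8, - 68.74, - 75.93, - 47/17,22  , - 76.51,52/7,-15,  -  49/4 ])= [ - 77, - 76.51, - 75.93, - 68.74 , - 63.58, - 60, - 46, - 17, - 15, - 49/4, - 82/11, - 47/17, 41/8, 52/7, 14,22 ]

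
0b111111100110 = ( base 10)4070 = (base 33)3ob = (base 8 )7746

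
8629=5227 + 3402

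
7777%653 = 594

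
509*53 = 26977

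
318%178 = 140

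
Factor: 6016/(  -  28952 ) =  - 2^4 * 7^( - 1 ) * 11^( - 1) = -16/77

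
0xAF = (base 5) 1200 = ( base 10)175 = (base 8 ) 257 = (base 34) 55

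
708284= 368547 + 339737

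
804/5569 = 804/5569 = 0.14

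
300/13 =23 + 1/13 = 23.08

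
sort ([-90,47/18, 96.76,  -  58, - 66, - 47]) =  [ - 90, - 66, - 58, - 47, 47/18, 96.76 ]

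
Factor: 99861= 3^1*33287^1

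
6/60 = 1/10 = 0.10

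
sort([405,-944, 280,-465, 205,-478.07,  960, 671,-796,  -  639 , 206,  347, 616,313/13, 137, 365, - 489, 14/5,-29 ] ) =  [-944, - 796, - 639,  -  489,-478.07,-465, - 29, 14/5, 313/13, 137,205, 206,  280,347, 365,405, 616, 671, 960 ] 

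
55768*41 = 2286488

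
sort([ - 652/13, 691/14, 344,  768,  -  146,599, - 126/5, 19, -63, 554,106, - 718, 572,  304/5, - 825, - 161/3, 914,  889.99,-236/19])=[ - 825,  -  718, - 146, - 63 , - 161/3 , -652/13, - 126/5, - 236/19,19, 691/14,304/5,  106,  344,  554 , 572 , 599, 768, 889.99,914 ] 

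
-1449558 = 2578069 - 4027627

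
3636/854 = 4+110/427 = 4.26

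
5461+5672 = 11133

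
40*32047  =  1281880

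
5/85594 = 5/85594 = 0.00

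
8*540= 4320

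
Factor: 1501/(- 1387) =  - 73^(-1)*79^1=- 79/73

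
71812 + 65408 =137220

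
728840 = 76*9590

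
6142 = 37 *166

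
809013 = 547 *1479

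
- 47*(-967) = 45449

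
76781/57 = 1347+2/57 = 1347.04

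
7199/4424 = 7199/4424 = 1.63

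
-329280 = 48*( - 6860 )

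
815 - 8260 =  - 7445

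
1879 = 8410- 6531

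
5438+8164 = 13602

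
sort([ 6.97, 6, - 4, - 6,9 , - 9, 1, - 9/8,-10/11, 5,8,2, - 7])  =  [ - 9, - 7,-6, -4, - 9/8,  -  10/11,1, 2, 5 , 6, 6.97, 8,  9]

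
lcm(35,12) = 420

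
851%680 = 171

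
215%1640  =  215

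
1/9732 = 1/9732 = 0.00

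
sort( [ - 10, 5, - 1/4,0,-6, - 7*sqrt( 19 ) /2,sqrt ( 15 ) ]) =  [ - 7*sqrt( 19)/2, - 10,-6, - 1/4,0, sqrt(15 ),5 ] 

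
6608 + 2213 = 8821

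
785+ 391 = 1176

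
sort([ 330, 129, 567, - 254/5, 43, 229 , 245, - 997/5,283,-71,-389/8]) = [-997/5, - 71, - 254/5, -389/8, 43, 129,229,245, 283,330, 567 ]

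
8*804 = 6432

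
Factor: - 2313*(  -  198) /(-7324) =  - 228987/3662  =  - 2^( - 1)*3^4*11^1*257^1*1831^( - 1) 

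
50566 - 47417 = 3149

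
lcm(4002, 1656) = 48024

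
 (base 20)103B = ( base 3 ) 102001221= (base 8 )17607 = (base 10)8071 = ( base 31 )8CB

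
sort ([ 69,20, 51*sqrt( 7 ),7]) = [7,20,69  ,  51*sqrt(7) ] 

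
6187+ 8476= 14663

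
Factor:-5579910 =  - 2^1*3^2 *5^1 * 7^1*17^1 * 521^1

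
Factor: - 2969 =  - 2969^1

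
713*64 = 45632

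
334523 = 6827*49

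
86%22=20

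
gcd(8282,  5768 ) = 2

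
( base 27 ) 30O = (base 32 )253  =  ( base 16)8A3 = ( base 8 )4243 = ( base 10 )2211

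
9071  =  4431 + 4640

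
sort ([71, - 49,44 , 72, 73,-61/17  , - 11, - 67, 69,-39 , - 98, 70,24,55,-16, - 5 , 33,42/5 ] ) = [-98, - 67, - 49, - 39, - 16,-11, - 5, - 61/17 , 42/5,24, 33,44, 55, 69,  70,71, 72,73]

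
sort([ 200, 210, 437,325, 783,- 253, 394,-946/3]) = [ - 946/3 , - 253,200 , 210, 325 , 394, 437, 783]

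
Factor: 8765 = 5^1*1753^1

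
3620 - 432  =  3188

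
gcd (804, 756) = 12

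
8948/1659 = 5 + 653/1659=5.39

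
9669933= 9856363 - 186430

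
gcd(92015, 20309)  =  1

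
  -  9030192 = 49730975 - 58761167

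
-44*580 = -25520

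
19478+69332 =88810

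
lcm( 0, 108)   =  0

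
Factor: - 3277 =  - 29^1*113^1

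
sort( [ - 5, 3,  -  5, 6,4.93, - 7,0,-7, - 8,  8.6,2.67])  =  [ - 8, - 7, - 7, - 5, - 5,0,2.67 , 3, 4.93, 6, 8.6 ]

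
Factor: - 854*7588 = - 2^3*7^2*61^1*271^1=- 6480152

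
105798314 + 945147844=1050946158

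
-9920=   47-9967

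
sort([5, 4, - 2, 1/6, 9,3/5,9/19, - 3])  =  [-3, - 2  ,  1/6, 9/19, 3/5,4, 5, 9] 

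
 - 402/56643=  - 1 + 18747/18881 =- 0.01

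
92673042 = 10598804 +82074238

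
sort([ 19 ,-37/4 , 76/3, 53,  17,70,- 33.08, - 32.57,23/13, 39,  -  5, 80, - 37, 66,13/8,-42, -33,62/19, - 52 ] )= [  -  52,-42, - 37, - 33.08, - 33, - 32.57, - 37/4, - 5,13/8, 23/13, 62/19, 17, 19, 76/3, 39, 53,66,70  ,  80 ]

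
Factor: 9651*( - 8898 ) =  - 85874598 = - 2^1 * 3^2*1483^1*3217^1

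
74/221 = 74/221 = 0.33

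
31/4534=31/4534 = 0.01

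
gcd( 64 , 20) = 4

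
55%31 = 24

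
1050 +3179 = 4229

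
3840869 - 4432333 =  - 591464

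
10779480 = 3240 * 3327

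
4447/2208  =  2 + 31/2208  =  2.01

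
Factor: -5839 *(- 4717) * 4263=117413946069=3^1*7^2 * 29^1*53^1*89^1*5839^1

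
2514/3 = 838  =  838.00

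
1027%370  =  287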